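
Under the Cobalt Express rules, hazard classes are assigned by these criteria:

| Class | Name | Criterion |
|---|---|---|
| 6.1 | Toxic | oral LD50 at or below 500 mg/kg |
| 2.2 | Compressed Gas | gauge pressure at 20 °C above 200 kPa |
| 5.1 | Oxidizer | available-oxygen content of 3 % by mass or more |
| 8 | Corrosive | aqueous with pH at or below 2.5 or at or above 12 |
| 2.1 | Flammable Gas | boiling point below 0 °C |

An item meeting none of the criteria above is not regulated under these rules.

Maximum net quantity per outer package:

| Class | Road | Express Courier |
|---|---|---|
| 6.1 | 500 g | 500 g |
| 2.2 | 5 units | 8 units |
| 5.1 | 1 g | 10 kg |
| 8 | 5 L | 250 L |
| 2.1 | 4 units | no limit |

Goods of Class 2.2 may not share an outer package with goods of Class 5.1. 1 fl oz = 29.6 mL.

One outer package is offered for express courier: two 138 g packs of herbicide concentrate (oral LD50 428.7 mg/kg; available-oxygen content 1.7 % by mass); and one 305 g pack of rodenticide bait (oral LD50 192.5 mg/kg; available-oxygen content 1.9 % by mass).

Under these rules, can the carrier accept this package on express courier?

Oral LD50 428.7 mg/kg meets the Class 6.1 criterion (Toxic), so the herbicide concentrate is Class 6.1.
With oral LD50 192.5 mg/kg (≤ 500 mg/kg), the rodenticide bait falls in Class 6.1.
Total Class 6.1: (two 138 g packs = 276 g) + 305 g = 581 g.
581 g exceeds the express courier limit of 500 g for Class 6.1.

No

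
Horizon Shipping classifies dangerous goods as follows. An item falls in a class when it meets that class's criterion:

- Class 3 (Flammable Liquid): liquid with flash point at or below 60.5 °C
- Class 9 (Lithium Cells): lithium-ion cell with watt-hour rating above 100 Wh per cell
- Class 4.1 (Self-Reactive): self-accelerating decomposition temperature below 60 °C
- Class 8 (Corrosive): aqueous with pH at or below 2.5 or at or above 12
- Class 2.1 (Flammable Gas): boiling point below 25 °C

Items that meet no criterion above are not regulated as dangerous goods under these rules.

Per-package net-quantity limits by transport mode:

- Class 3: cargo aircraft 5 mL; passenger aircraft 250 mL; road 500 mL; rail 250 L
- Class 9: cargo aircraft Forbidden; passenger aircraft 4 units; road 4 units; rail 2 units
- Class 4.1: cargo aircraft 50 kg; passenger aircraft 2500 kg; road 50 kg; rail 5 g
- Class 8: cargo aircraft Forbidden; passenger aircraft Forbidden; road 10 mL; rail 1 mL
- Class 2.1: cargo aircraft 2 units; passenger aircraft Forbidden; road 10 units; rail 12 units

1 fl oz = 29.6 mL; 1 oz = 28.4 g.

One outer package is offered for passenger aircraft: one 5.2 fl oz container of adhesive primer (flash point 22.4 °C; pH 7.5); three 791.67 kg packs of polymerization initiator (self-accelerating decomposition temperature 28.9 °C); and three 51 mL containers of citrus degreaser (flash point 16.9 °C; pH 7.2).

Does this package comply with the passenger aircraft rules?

The adhesive primer has flash point 22.4 °C, which is ≤ 60.5 °C, so it is Class 3 (Flammable Liquid).
Self-accelerating decomposition temperature 28.9 °C meets the Class 4.1 criterion (Self-Reactive), so the polymerization initiator is Class 4.1.
Citrus degreaser: flash point 16.9 °C ≤ 60.5 °C → Class 3 (Flammable Liquid).
Class 3 net quantity: (one 5.2 fl oz container = 153.92 mL) + (three 51 mL containers = 153 mL) = 306.92 mL.
306.92 mL > 250 mL (passenger aircraft limit, Class 3) — over the limit.
Class 4.1 quantity: three 791.67 kg packs = 2375.01 kg.
That is within the Class 4.1 passenger aircraft limit of 2500 kg.

No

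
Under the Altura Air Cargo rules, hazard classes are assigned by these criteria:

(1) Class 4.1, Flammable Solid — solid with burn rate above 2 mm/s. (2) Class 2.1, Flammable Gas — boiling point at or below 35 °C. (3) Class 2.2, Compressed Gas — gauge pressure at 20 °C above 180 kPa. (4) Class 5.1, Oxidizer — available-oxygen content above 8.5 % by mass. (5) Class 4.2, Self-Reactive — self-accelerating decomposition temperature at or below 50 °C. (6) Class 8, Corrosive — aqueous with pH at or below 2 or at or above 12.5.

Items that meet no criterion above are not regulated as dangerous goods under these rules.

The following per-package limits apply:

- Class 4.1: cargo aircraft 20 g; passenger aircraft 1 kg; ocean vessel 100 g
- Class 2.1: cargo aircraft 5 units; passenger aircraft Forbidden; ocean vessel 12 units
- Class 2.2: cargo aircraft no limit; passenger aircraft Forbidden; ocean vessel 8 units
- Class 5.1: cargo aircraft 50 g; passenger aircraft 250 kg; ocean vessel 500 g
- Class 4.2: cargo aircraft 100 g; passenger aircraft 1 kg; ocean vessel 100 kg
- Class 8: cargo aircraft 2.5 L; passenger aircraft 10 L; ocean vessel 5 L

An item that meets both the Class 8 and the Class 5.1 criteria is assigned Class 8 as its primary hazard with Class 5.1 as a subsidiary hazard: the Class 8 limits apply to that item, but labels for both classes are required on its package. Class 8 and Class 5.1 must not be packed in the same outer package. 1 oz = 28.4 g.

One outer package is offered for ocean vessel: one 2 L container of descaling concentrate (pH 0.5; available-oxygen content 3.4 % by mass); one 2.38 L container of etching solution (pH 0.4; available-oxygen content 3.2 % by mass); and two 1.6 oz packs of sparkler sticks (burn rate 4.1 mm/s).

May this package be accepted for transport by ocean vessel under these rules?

Yes

Descaling concentrate: pH 0.5 ≤ 2 → Class 8 (Corrosive).
With pH 0.4 (≤ 2), the etching solution falls in Class 8.
With burn rate 4.1 mm/s (> 2 mm/s), the sparkler sticks fall in Class 4.1.
Class 8 net quantity: 2 L + 2.38 L = 4.38 L.
That is within the Class 8 ocean vessel limit of 5 L.
Class 4.1 quantity: two 1.6 oz packs = 90.88 g.
90.88 g is within the ocean vessel limit of 100 g for Class 4.1.
The segregation rule (Class 8 with Class 5.1) does not apply to Class 8 with Class 4.1.
Every hazard class is within its ocean vessel limit and no segregation rule is violated.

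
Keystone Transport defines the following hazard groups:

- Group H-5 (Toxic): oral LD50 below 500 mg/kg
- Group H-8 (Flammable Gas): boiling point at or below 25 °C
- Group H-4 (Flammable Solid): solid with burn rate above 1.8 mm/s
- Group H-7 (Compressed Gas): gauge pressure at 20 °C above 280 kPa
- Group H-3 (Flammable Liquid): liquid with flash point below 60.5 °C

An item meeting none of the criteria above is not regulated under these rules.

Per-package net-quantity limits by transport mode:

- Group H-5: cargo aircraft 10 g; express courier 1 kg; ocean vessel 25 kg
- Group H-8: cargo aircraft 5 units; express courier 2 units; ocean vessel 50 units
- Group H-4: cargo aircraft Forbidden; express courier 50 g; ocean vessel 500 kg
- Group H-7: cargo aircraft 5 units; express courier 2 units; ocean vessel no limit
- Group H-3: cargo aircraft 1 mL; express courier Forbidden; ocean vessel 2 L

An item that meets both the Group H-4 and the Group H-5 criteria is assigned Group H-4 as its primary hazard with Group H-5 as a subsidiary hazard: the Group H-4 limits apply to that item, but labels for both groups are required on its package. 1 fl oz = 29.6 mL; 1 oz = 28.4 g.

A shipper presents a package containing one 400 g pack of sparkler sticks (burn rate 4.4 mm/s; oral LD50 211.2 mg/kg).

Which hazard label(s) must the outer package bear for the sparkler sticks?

Sparkler sticks: burn rate 4.4 mm/s > 1.8 mm/s → Group H-4 (Flammable Solid).
Sparkler sticks: oral LD50 211.2 mg/kg < 500 mg/kg → Group H-5 (Toxic).
By the precedence rule Group H-4 is primary and Group H-5 is subsidiary, and that rule requires both labels on the package.

Group H-4 and H-5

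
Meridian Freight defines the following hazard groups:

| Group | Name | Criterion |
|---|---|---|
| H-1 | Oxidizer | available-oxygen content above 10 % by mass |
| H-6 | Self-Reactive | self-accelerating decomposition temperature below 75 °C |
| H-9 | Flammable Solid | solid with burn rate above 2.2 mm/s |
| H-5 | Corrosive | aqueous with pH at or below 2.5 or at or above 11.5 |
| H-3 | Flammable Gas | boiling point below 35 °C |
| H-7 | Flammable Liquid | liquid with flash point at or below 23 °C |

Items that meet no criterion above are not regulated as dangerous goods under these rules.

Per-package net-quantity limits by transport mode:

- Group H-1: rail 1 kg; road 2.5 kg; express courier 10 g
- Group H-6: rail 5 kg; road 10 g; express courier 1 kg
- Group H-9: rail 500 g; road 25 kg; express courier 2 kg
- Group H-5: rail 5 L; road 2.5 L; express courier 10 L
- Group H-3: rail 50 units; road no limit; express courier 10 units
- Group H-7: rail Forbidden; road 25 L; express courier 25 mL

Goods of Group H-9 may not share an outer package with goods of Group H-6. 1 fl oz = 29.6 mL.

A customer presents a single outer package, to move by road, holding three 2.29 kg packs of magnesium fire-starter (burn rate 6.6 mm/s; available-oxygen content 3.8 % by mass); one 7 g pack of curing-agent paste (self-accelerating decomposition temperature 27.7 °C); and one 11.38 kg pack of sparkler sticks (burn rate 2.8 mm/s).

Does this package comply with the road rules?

No

Magnesium fire-starter: burn rate 6.6 mm/s > 2.2 mm/s → Group H-9 (Flammable Solid).
With self-accelerating decomposition temperature 27.7 °C (< 75 °C), the curing-agent paste falls in Group H-6.
With burn rate 2.8 mm/s (> 2.2 mm/s), the sparkler sticks fall in Group H-9.
Group H-9 net quantity: (three 2.29 kg packs = 6.87 kg) + 11.38 kg = 18.25 kg.
That is within the Group H-9 road limit of 25 kg.
Group H-6 quantity: 7 g.
7 g ≤ 10 g (road limit, Group H-6) — within limit.
Group H-9 and Group H-6 may not share an outer package.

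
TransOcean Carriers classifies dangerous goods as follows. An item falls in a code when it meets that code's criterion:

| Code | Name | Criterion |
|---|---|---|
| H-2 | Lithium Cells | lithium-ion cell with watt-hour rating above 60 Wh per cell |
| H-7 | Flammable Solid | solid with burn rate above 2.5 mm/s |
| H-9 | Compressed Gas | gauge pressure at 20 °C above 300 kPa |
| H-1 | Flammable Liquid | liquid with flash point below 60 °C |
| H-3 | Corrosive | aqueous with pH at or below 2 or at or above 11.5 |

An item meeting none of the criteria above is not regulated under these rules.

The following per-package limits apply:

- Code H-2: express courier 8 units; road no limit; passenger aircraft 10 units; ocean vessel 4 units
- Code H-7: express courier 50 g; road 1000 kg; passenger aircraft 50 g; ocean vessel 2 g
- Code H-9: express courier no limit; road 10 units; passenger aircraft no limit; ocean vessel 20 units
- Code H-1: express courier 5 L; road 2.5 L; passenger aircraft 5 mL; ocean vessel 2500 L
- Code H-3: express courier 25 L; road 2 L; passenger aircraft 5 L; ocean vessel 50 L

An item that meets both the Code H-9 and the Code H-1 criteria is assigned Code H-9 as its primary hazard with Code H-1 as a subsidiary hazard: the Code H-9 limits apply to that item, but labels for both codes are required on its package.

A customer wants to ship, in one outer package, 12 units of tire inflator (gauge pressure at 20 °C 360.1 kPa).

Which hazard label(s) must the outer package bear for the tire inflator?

With gauge pressure at 20 °C 360.1 kPa (> 300 kPa), the tire inflator falls in Code H-9.
Only the Code H-9 label is required.

Code H-9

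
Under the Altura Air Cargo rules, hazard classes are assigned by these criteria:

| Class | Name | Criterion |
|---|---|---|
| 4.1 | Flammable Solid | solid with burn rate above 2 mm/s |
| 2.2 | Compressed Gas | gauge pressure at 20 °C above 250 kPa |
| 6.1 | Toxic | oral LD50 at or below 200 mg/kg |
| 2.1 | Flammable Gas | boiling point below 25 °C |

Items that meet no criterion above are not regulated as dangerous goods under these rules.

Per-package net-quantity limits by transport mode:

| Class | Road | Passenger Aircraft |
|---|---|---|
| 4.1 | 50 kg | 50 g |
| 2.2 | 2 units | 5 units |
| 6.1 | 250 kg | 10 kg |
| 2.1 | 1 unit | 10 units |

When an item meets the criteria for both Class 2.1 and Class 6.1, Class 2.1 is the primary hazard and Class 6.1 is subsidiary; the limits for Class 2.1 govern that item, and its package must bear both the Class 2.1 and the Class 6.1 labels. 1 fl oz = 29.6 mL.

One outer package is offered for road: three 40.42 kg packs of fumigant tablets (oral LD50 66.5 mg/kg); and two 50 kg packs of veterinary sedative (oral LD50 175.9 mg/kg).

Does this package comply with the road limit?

With oral LD50 66.5 mg/kg (≤ 200 mg/kg), the fumigant tablets fall in Class 6.1.
With oral LD50 175.9 mg/kg (≤ 200 mg/kg), the veterinary sedative falls in Class 6.1.
Total Class 6.1: (three 40.42 kg packs = 121.26 kg) + (two 50 kg packs = 100 kg) = 221.26 kg.
221.26 kg ≤ 250 kg (road limit, Class 6.1) — within limit.

Yes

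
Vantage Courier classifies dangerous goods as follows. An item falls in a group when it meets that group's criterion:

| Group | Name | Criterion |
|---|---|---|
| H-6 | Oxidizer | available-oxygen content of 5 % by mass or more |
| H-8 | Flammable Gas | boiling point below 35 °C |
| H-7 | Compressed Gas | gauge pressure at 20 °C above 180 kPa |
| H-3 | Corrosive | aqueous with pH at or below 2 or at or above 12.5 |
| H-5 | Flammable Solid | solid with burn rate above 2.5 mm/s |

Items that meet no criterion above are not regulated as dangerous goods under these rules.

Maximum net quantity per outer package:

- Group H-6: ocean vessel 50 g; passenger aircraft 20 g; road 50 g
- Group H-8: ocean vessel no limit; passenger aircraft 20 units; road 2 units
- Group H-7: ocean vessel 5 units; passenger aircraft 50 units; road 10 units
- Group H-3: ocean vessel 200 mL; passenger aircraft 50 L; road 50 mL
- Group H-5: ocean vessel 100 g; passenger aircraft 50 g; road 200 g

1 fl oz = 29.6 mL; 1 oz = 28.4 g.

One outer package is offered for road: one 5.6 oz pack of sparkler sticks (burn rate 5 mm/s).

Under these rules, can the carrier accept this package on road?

Yes

Sparkler sticks: burn rate 5 mm/s > 2.5 mm/s → Group H-5 (Flammable Solid).
Group H-5 quantity: one 5.6 oz pack = 159.04 g.
159.04 g ≤ 200 g (road limit, Group H-5) — within limit.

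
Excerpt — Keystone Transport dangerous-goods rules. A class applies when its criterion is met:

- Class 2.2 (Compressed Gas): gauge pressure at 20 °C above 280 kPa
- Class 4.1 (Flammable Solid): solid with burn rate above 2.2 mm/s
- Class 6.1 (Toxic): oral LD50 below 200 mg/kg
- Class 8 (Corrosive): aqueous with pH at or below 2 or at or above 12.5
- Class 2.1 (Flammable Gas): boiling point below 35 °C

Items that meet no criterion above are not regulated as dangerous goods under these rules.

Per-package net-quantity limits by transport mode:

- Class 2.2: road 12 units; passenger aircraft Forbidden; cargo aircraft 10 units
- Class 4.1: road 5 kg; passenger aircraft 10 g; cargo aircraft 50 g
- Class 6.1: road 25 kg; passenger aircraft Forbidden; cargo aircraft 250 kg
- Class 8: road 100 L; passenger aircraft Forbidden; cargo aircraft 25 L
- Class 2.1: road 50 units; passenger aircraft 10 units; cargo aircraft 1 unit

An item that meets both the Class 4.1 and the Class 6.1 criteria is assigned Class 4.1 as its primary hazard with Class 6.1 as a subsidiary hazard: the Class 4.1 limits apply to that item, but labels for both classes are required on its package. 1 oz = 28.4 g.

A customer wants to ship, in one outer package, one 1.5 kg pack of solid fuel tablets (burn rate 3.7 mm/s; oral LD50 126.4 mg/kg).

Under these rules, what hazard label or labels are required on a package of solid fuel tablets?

Solid fuel tablets: burn rate 3.7 mm/s > 2.2 mm/s → Class 4.1 (Flammable Solid).
The solid fuel tablets have oral LD50 126.4 mg/kg, which is < 200 mg/kg, so they are Class 6.1 (Toxic).
By the precedence rule Class 4.1 is primary and Class 6.1 is subsidiary, and that rule requires both labels on the package.

Class 4.1 and 6.1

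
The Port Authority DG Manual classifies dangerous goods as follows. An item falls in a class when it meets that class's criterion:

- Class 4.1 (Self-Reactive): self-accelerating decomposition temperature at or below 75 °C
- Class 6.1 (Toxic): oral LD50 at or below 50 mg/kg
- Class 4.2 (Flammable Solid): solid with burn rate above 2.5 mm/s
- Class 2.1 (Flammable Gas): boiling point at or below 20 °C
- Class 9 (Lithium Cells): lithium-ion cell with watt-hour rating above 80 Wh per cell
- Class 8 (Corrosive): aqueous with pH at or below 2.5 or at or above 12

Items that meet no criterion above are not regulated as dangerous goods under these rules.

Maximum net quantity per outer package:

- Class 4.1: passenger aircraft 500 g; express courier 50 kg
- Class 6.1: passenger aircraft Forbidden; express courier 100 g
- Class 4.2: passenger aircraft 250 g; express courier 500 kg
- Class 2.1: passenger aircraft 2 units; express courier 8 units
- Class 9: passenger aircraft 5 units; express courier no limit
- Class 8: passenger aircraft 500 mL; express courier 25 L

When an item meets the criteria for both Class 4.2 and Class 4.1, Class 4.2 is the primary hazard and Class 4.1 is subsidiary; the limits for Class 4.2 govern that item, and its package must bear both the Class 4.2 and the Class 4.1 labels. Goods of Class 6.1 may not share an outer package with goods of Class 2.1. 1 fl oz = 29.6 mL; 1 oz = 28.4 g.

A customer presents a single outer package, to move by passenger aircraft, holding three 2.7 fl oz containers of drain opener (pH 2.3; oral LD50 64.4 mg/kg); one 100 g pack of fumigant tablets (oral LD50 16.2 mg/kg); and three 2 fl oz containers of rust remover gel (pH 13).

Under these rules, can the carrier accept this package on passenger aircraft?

Drain opener: pH 2.3 ≤ 2.5 → Class 8 (Corrosive).
With oral LD50 16.2 mg/kg (≤ 50 mg/kg), the fumigant tablets fall in Class 6.1.
Rust remover gel: pH 13 ≥ 12 → Class 8 (Corrosive).
Total Class 8: (three 2.7 fl oz containers = 239.76 mL) + (three 2 fl oz containers = 177.6 mL) = 417.36 mL.
That is within the Class 8 passenger aircraft limit of 500 mL.
Class 6.1 quantity: 100 g.
Class 6.1 is Forbidden by passenger aircraft.
The segregation rule (Class 6.1 with Class 2.1) does not apply to Class 8 with Class 6.1.

No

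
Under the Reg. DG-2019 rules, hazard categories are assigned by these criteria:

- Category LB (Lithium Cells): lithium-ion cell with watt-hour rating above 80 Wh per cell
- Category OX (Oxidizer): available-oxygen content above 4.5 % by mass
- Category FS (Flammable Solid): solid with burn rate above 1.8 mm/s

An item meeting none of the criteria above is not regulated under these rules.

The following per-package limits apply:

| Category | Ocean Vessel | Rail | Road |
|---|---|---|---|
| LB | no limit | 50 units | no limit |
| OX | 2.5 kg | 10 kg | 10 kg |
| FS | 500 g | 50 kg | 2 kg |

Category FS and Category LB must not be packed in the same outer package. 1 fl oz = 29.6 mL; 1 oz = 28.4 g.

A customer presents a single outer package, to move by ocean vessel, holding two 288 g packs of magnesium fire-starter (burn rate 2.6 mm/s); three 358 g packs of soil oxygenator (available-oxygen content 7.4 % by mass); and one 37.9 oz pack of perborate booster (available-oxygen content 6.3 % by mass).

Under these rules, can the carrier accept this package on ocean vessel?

The magnesium fire-starter has burn rate 2.6 mm/s, which is > 1.8 mm/s, so it is Category FS (Flammable Solid).
Soil oxygenator: available-oxygen content 7.4 % by mass > 4.5 % by mass → Category OX (Oxidizer).
Available-oxygen content 6.3 % by mass meets the Category OX criterion (Oxidizer), so the perborate booster is Category OX.
Category OX net quantity: (three 358 g packs = 1.074 kg) + (one 37.9 oz pack = 1076.36 g) = 2150.36 g.
That is within the Category OX ocean vessel limit of 2.5 kg.
Category FS quantity: two 288 g packs = 576 g.
576 g exceeds the ocean vessel limit of 500 g for Category FS.
The segregation rule (Category FS with Category LB) does not apply to Category OX with Category FS.

No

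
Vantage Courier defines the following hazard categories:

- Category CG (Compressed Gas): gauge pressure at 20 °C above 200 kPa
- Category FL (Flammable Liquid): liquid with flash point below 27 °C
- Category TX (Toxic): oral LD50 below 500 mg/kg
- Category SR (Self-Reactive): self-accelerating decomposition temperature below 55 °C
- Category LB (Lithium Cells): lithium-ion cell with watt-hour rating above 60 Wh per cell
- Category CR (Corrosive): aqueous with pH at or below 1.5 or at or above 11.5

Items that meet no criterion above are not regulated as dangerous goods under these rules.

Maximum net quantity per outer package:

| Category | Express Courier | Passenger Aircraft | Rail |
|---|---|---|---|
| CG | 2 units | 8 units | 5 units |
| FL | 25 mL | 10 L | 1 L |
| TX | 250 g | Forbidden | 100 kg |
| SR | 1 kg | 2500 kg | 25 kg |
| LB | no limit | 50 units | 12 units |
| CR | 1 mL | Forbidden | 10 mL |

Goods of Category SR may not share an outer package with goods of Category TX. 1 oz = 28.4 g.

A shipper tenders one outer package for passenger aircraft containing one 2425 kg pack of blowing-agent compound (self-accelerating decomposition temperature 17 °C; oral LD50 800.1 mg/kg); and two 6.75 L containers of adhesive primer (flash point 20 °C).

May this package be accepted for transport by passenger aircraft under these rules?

No

The blowing-agent compound has self-accelerating decomposition temperature 17 °C, which is < 55 °C, so it is Category SR (Self-Reactive).
With flash point 20 °C (< 27 °C), the adhesive primer falls in Category FL.
Category SR quantity: 2425 kg.
That is within the Category SR passenger aircraft limit of 2500 kg.
Category FL quantity: two 6.75 L containers = 13.5 L.
13.5 L exceeds the passenger aircraft limit of 10 L for Category FL.
The segregation rule (Category SR with Category TX) does not apply to Category SR with Category FL.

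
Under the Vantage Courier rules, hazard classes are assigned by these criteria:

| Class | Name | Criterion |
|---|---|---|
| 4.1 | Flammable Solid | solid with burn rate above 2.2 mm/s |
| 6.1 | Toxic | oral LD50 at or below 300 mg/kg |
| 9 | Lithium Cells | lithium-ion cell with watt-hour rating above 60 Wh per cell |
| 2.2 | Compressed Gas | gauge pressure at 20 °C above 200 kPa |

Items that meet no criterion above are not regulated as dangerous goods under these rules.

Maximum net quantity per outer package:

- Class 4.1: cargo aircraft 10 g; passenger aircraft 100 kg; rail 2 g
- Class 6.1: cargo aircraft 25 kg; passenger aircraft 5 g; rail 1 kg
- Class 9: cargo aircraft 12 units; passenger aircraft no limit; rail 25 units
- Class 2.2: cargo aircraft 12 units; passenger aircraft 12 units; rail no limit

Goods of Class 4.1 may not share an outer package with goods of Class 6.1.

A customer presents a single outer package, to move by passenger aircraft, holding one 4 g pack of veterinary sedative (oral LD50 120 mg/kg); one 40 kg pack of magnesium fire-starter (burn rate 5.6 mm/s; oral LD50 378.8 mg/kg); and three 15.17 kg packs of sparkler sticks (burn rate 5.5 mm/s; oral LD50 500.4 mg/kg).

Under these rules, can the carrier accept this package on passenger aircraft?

No

Oral LD50 120 mg/kg meets the Class 6.1 criterion (Toxic), so the veterinary sedative is Class 6.1.
Magnesium fire-starter: burn rate 5.6 mm/s > 2.2 mm/s → Class 4.1 (Flammable Solid).
The sparkler sticks have burn rate 5.5 mm/s, which is > 2.2 mm/s, so they are Class 4.1 (Flammable Solid).
Total Class 4.1: 40 kg + (three 15.17 kg packs = 45.51 kg) = 85.51 kg.
85.51 kg ≤ 100 kg (passenger aircraft limit, Class 4.1) — within limit.
Class 6.1 quantity: 4 g.
4 g ≤ 5 g (passenger aircraft limit, Class 6.1) — within limit.
Class 4.1 and Class 6.1 may not share an outer package.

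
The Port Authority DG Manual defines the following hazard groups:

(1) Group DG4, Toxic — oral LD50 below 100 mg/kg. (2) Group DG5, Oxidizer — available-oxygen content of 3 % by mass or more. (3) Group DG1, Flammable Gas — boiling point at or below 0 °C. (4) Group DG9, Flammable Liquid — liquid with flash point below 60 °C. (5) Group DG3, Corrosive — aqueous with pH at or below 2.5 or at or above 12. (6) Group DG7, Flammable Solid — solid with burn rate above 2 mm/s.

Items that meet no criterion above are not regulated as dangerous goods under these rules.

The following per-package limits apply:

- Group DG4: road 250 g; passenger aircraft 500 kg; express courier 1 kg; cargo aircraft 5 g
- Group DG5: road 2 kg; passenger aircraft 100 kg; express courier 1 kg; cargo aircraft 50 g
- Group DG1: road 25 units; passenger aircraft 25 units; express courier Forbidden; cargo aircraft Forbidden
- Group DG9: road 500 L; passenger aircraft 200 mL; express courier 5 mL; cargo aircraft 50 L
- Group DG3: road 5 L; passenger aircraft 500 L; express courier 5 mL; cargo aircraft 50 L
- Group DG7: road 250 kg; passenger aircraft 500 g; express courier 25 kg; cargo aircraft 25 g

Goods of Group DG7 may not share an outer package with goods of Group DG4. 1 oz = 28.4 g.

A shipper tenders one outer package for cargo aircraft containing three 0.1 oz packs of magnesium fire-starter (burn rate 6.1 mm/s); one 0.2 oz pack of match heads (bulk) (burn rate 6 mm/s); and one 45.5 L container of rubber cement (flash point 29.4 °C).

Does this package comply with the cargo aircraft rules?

Yes

The magnesium fire-starter has burn rate 6.1 mm/s, which is > 2 mm/s, so it is Group DG7 (Flammable Solid).
Burn rate 6 mm/s meets the Group DG7 criterion (Flammable Solid), so the match heads (bulk) are Group DG7.
With flash point 29.4 °C (< 60 °C), the rubber cement falls in Group DG9.
Total Group DG7: (three 0.1 oz packs = 8.52 g) + (one 0.2 oz pack = 5.68 g) = 14.2 g.
14.2 g ≤ 25 g (cargo aircraft limit, Group DG7) — within limit.
Group DG9 quantity: 45.5 L.
45.5 L is within the cargo aircraft limit of 50 L for Group DG9.
The segregation rule (Group DG7 with Group DG4) does not apply to Group DG7 with Group DG9.
Every hazard group is within its cargo aircraft limit and no segregation rule is violated.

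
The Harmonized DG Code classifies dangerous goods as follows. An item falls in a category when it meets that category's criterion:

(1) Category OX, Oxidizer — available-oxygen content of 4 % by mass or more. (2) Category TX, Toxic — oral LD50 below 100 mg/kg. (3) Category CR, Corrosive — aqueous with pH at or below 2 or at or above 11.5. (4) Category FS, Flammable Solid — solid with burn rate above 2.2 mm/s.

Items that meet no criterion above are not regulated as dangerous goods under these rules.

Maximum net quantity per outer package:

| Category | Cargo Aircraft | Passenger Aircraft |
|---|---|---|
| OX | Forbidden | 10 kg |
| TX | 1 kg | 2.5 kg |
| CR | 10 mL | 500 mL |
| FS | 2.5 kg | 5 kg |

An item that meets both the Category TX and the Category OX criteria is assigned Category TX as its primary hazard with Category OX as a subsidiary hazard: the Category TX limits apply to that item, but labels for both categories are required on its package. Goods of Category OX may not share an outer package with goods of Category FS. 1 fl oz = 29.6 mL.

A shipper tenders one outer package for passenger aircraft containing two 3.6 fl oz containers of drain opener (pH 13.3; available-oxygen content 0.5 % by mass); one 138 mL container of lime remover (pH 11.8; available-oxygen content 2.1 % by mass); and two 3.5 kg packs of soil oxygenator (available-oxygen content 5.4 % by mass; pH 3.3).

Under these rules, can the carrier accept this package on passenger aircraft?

The drain opener has pH 13.3, which is ≥ 11.5, so it is Category CR (Corrosive).
Lime remover: pH 11.8 ≥ 11.5 → Category CR (Corrosive).
Soil oxygenator: available-oxygen content 5.4 % by mass ≥ 4 % by mass → Category OX (Oxidizer).
Category OX quantity: two 3.5 kg packs = 7 kg.
7 kg ≤ 10 kg (passenger aircraft limit, Category OX) — within limit.
Total Category CR: (two 3.6 fl oz containers = 213.12 mL) + 138 mL = 351.12 mL.
351.12 mL ≤ 500 mL (passenger aircraft limit, Category CR) — within limit.
The segregation rule (Category OX with Category FS) does not apply to Category OX with Category CR.
Every hazard category is within its passenger aircraft limit and no segregation rule is violated.

Yes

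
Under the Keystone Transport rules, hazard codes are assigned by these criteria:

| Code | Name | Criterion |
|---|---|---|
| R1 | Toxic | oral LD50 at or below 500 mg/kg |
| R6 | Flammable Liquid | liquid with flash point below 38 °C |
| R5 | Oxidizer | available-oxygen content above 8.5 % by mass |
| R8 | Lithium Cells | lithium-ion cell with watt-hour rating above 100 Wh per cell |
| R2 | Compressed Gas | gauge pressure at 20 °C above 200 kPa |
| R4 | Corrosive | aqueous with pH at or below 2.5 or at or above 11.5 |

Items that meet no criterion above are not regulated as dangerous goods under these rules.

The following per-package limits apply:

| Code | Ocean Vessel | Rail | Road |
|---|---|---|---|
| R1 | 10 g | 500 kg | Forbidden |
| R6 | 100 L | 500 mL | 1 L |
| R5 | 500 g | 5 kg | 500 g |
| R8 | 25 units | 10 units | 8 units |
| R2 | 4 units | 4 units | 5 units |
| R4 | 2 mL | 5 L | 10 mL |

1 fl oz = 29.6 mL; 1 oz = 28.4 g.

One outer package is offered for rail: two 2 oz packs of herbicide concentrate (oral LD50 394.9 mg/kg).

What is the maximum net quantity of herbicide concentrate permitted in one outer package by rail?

The herbicide concentrate has oral LD50 394.9 mg/kg, which is ≤ 500 mg/kg, so it is Code R1 (Toxic).
The rail limit for Code R1 is 500 kg.

500 kg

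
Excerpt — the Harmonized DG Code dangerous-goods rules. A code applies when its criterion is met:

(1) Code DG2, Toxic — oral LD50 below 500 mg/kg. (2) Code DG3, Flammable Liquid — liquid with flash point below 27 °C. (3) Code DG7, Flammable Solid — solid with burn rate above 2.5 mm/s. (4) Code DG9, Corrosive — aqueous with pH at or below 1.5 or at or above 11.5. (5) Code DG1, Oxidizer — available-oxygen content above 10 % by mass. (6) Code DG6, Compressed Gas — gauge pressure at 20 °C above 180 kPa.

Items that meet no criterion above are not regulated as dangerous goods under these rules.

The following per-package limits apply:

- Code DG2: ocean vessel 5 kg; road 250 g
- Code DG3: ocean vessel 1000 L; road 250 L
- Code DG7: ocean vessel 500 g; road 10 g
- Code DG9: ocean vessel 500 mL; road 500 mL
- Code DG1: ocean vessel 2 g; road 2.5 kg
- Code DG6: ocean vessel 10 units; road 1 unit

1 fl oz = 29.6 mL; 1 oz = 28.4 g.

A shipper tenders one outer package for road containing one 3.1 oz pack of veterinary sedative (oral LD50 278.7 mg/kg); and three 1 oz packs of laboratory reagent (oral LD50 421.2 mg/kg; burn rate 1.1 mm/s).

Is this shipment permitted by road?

Yes

Oral LD50 278.7 mg/kg meets the Code DG2 criterion (Toxic), so the veterinary sedative is Code DG2.
Laboratory reagent: oral LD50 421.2 mg/kg < 500 mg/kg → Code DG2 (Toxic).
Total Code DG2: (one 3.1 oz pack = 88.04 g) + (three 1 oz packs = 85.2 g) = 173.24 g.
173.24 g ≤ 250 g (road limit, Code DG2) — within limit.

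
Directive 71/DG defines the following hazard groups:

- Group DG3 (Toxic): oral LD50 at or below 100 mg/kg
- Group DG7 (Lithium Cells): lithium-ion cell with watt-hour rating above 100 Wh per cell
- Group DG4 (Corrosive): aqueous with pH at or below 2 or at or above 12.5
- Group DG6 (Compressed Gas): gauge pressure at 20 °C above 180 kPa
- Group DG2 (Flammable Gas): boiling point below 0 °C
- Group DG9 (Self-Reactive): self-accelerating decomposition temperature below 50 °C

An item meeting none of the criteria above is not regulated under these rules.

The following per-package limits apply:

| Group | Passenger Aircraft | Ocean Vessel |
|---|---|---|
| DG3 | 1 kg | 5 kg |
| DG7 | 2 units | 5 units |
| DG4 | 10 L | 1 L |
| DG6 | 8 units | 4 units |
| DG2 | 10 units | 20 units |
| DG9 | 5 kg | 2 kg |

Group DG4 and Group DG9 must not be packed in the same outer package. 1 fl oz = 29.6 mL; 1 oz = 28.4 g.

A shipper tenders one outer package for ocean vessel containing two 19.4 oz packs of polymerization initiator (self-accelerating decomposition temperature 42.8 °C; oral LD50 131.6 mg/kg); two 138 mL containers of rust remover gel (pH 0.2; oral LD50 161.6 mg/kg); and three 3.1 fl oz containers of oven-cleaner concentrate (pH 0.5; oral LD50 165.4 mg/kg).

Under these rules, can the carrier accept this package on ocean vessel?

No

With self-accelerating decomposition temperature 42.8 °C (< 50 °C), the polymerization initiator falls in Group DG9.
pH 0.2 meets the Group DG4 criterion (Corrosive), so the rust remover gel is Group DG4.
The oven-cleaner concentrate has pH 0.5, which is ≤ 2, so it is Group DG4 (Corrosive).
Total Group DG4: (two 138 mL containers = 276 mL) + (three 3.1 fl oz containers = 275.28 mL) = 551.28 mL.
551.28 mL ≤ 1 L (ocean vessel limit, Group DG4) — within limit.
Group DG9 quantity: two 19.4 oz packs = 1101.92 g.
1101.92 g is within the ocean vessel limit of 2 kg for Group DG9.
Group DG4 and Group DG9 may not share an outer package.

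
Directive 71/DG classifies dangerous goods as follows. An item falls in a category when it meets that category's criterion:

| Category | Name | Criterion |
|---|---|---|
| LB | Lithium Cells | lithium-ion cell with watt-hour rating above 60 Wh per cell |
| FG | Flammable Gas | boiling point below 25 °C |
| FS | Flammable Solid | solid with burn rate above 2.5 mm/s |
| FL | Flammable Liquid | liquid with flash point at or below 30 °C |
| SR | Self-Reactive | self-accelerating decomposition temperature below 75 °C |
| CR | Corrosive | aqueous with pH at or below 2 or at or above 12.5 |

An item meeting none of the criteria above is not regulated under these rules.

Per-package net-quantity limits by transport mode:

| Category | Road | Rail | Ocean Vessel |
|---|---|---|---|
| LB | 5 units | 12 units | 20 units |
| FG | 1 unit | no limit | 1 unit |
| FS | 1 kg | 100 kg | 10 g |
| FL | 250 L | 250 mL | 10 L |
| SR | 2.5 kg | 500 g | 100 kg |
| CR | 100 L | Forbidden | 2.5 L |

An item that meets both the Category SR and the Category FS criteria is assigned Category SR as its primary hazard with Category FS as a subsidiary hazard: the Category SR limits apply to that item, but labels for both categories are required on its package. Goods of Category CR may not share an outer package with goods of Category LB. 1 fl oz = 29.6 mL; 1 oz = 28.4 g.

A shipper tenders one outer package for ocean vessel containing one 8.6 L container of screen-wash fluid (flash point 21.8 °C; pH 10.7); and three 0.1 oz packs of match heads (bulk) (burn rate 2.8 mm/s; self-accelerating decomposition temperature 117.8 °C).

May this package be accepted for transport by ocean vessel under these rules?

Screen-wash fluid: flash point 21.8 °C ≤ 30 °C → Category FL (Flammable Liquid).
Burn rate 2.8 mm/s meets the Category FS criterion (Flammable Solid), so the match heads (bulk) are Category FS.
Category FL quantity: 8.6 L.
8.6 L ≤ 10 L (ocean vessel limit, Category FL) — within limit.
Category FS quantity: three 0.1 oz packs = 8.52 g.
That is within the Category FS ocean vessel limit of 10 g.
The segregation rule (Category CR with Category LB) does not apply to Category FL with Category FS.
Every hazard category is within its ocean vessel limit and no segregation rule is violated.

Yes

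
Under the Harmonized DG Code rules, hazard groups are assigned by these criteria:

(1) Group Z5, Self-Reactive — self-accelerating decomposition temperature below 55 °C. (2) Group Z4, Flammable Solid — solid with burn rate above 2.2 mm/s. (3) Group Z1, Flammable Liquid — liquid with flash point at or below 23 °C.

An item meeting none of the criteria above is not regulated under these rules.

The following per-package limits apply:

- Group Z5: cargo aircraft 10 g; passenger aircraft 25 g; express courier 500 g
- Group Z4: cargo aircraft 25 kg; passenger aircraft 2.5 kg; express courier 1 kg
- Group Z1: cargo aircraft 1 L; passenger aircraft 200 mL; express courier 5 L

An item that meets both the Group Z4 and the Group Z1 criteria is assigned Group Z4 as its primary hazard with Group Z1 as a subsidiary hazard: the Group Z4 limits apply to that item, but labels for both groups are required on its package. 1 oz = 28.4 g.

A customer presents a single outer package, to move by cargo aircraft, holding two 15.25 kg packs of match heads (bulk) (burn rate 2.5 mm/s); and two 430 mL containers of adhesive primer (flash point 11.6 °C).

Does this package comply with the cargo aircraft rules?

Burn rate 2.5 mm/s meets the Group Z4 criterion (Flammable Solid), so the match heads (bulk) are Group Z4.
The adhesive primer has flash point 11.6 °C, which is ≤ 23 °C, so it is Group Z1 (Flammable Liquid).
Group Z4 quantity: two 15.25 kg packs = 30.5 kg.
30.5 kg > 25 kg (cargo aircraft limit, Group Z4) — over the limit.
Group Z1 quantity: two 430 mL containers = 860 mL.
860 mL is within the cargo aircraft limit of 1 L for Group Z1.

No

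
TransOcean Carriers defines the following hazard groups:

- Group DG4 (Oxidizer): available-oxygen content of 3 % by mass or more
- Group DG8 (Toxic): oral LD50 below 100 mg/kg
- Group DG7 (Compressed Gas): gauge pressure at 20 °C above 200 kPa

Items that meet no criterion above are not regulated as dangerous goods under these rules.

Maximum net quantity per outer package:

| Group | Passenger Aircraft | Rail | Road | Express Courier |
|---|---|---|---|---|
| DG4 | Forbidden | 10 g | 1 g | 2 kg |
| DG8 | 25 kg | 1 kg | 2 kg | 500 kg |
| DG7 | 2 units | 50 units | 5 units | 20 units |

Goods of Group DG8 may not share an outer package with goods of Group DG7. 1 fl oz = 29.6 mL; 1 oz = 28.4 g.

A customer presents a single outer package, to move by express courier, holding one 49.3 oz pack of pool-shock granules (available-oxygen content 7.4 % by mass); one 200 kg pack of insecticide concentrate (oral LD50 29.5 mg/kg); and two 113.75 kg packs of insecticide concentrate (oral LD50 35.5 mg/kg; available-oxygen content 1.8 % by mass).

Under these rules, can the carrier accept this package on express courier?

Yes

Available-oxygen content 7.4 % by mass meets the Group DG4 criterion (Oxidizer), so the pool-shock granules are Group DG4.
Insecticide concentrate: oral LD50 29.5 mg/kg < 100 mg/kg → Group DG8 (Toxic).
With oral LD50 35.5 mg/kg (< 100 mg/kg), the insecticide concentrate falls in Group DG8.
Total Group DG8: 200 kg + (two 113.75 kg packs = 227.5 kg) = 427.5 kg.
That is within the Group DG8 express courier limit of 500 kg.
Group DG4 quantity: one 49.3 oz pack = 1400.12 g.
1400.12 g ≤ 2 kg (express courier limit, Group DG4) — within limit.
The segregation rule (Group DG8 with Group DG7) does not apply to Group DG8 with Group DG4.
Every hazard group is within its express courier limit and no segregation rule is violated.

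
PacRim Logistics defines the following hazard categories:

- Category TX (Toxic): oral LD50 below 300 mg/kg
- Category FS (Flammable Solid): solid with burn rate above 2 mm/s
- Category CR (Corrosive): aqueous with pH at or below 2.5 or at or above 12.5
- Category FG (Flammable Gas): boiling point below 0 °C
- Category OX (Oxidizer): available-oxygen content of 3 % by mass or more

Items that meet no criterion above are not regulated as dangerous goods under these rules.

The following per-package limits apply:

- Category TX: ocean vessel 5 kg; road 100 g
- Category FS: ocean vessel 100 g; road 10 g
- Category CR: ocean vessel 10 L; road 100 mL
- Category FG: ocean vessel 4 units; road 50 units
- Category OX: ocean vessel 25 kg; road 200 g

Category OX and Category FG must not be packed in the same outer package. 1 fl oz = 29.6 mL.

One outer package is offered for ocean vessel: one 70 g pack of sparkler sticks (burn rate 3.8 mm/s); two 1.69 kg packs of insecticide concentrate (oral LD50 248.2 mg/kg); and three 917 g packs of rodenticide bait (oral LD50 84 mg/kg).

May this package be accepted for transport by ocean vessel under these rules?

With burn rate 3.8 mm/s (> 2 mm/s), the sparkler sticks fall in Category FS.
Insecticide concentrate: oral LD50 248.2 mg/kg < 300 mg/kg → Category TX (Toxic).
With oral LD50 84 mg/kg (< 300 mg/kg), the rodenticide bait falls in Category TX.
Category TX net quantity: (two 1.69 kg packs = 3.38 kg) + (three 917 g packs = 2.751 kg) = 6.131 kg.
6.131 kg > 5 kg (ocean vessel limit, Category TX) — over the limit.
Category FS quantity: 70 g.
70 g ≤ 100 g (ocean vessel limit, Category FS) — within limit.
The segregation rule (Category OX with Category FG) does not apply to Category TX with Category FS.

No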